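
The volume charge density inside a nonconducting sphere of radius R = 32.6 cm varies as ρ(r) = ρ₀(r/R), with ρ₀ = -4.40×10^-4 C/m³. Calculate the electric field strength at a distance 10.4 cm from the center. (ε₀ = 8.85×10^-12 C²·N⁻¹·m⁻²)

4.12×10^5 N/C

By spherical symmetry E is radial; choose a Gaussian sphere of radius r = 10.4 cm (r < R).
Q_enc = ∫₀^r ρ(r')·4πr'² dr' = (4πρ₀/R) ∫₀^r r'^3 dr' = 4πρ₀ r^4/(4·R) = -4.96×10^-7 C.
Gauss's law: E·4πr² = Q_enc/ε₀.
E = |Q_enc|/(4πε₀r²) = (4.96e-7)/(4π·8.85×10^-12·(0.104)²) = 4.12×10^5 N/C.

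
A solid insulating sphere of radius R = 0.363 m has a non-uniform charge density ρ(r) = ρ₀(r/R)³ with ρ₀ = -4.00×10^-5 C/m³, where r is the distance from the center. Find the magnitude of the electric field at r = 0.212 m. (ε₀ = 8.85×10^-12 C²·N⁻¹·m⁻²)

By spherical symmetry E is radial; choose a Gaussian sphere of radius r = 0.212 m (r < R).
Q_enc = ∫₀^r ρ(r')·4πr'² dr' = (4πρ₀/R³) ∫₀^r r'^5 dr' = 4πρ₀ r^6/(6·R³) = -1.59×10^-7 C.
By Gauss's law, ∮E·dA = E·4πr² = Q_enc/ε₀.
E = |Q_enc|/(4πε₀r²) = (1.59×10^-7)/(4π·8.85×10^-12·(0.212)²) = 3.18e4 N/C.

|E| ≈ 3.18e4 N/C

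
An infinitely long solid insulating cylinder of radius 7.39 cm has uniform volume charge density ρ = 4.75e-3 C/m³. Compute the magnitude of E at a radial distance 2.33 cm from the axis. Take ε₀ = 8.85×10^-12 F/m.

Choose a coaxial cylinder of radius r = 2.33 cm (arbitrary length L) as the Gaussian surface (r < R).
Charge inside radius r per length L is ρ·πr²·L, so λ_enc = ρπr² = 8.101×10^-6 C/m.
Applying ∮E·dA = Q_enc/ε₀ with the end caps contributing no flux:
E = |λ_enc|/(2πε₀r) = (8.101×10^-6)/(2π·8.85×10^-12·0.0233) = 6.25e6 N/C.

|E| ≈ 6.25×10^6 N/C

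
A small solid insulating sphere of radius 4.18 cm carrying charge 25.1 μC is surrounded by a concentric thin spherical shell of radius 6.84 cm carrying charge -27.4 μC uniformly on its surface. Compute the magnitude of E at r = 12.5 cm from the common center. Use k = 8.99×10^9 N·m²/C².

|E| ≈ 1.32×10^6 N/C

Use a concentric Gaussian sphere at r = 12.5 cm (r > 6.84 cm, enclosing both).
Q_enc = (25.1 μC) + (-27.4 μC) = -2.30e-6 C.
Applying ∮E·dA = Q_enc/ε₀ with Φ = E(4πr²):
E = k|Q_enc|/r² = (8.99×10^9)(2.30e-6)/(0.125)² = 1.32e6 N/C.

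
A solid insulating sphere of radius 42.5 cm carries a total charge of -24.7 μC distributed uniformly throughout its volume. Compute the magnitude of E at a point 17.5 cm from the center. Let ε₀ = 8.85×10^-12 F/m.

|E| = 5.06×10^5 V/m

Take a concentric spherical Gaussian surface of radius r = 17.5 cm (r < R).
Only the charge within r is enclosed: Q_enc = Q·(r/R)³ = (-24.7 μC)·(17.5 cm/42.5 cm)³ = -1.724e-6 C.
Applying ∮E·dA = Q_enc/ε₀ with Φ = E(4πr²):
E = |Q_enc|/(4πε₀r²) = (1.724×10^-6)/(4π·8.85×10^-12·(0.175)²) = 5.06e5 N/C.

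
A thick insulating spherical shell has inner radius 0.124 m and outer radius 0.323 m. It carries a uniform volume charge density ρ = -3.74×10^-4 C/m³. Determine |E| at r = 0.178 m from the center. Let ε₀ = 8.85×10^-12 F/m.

E ≈ 1.66×10^6 N/C

By spherical symmetry E is radial; choose a Gaussian sphere of radius r = 0.178 m (within the shell material, 0.124 m < r < 0.323 m).
Only the shell between 0.124 m and r is enclosed: Q_enc = ρ·(4π/3)(r³ − a³) = (-3.74×10^-4)·(4π/3)·((0.178)³ − (0.124)³) = -5.848e-6 C.
Applying ∮E·dA = Q_enc/ε₀ with Φ = E(4πr²):
E = |Q_enc|/(4πε₀r²) = (5.848e-6)/(4π·8.85×10^-12·(0.178)²) = 1.66×10^6 N/C.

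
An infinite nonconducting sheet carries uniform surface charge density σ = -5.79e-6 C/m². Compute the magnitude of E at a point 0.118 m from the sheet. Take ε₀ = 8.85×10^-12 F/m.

E = 3.27×10^5 N/C

The symmetry is planar: E is normal to the sheet and the same magnitude on both sides. Take a pillbox straddling the sheet with end-cap area A.
Flux Φ = 2EA and Q_enc = σA, so 2EA = σA/ε₀ ⇒ E = |σ|/(2ε₀), independent of distance.
E = |σ|/(2ε₀) = (5.79e-6)/(2·8.85×10^-12) = 3.27×10^5 N/C.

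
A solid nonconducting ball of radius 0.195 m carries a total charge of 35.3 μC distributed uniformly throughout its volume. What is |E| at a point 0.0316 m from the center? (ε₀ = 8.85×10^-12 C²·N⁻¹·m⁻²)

|E| ≈ 1.35×10^6 V/m

Symmetry ⇒ E = E(r) r̂. Gaussian sphere of radius r = 0.0316 m (r < R).
For a uniform sphere the enclosed fraction is (r/R)³, so Q_enc = (35.3 μC)(0.0316/0.195)³ = 1.502e-7 C.
Gauss's law: E·4πr² = Q_enc/ε₀.
E = |Q_enc|/(4πε₀r²) = (1.502×10^-7)/(4π·8.85×10^-12·(0.0316)²) = 1.35×10^6 N/C.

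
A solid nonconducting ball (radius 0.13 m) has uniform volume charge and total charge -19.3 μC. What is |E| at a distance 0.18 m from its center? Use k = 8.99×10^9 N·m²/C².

5.36e6 V/m

Use a concentric Gaussian sphere at r = 0.18 m (r > R, so the entire charge is enclosed).
Q_enc = -19.3 μC = -1.93e-5 C.
Since E is radial and uniform over the Gaussian sphere, Φ = E·4πr² = Q_enc/ε₀.
E = k|Q_enc|/r² = (8.99×10^9)(1.93×10^-5)/(0.18)² = 5.36e6 N/C.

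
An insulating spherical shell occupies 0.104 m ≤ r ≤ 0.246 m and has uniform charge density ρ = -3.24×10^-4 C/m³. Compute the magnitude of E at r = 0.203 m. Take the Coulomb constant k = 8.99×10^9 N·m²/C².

E ≈ 2.14×10^6 N/C

Use a concentric Gaussian sphere at r = 0.203 m (within the shell material, 0.104 m < r < 0.246 m).
Enclosed charge is the volume from a to r: Q_enc = (4π/3)ρ(r³ − a³) = -9.827×10^-6 C.
Gauss's law: E·4πr² = Q_enc/ε₀.
E = k|Q_enc|/r² = (8.99×10^9)(9.827×10^-6)/(0.203)² = 2.14×10^6 N/C.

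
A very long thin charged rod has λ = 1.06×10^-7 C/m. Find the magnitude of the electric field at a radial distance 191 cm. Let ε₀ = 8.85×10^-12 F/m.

|E| ≈ 998 N/C

By cylindrical symmetry E is radial; use a coaxial Gaussian cylinder of radius 191 cm and length L.
Q_enc = λL, so λ_enc = 1.06×10^-7 C/m.
By Gauss's law (flux through the curved wall only), E·2πrL = λ_enc L/ε₀.
E = |λ_enc|/(2πε₀r) = (1.06×10^-7)/(2π·8.85×10^-12·1.91) = 998 N/C.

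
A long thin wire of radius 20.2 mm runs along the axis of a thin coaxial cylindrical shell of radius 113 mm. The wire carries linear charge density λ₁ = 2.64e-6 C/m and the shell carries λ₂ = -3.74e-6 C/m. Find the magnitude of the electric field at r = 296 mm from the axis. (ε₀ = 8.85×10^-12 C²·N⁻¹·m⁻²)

|E| = 6.68×10^4 V/m

Take a coaxial cylindrical Gaussian surface of radius r = 296 mm and length L (r > 113 mm, enclosing both).
λ_enc = λ₁ + λ₂ = (2.64e-6) + (-3.74×10^-6) = -1.10×10^-6 C/m.
By Gauss's law (flux through the curved wall only), E·2πrL = λ_enc L/ε₀.
E = |λ_enc|/(2πε₀r) = (1.10×10^-6)/(2π·8.85×10^-12·0.296) = 6.68×10^4 N/C.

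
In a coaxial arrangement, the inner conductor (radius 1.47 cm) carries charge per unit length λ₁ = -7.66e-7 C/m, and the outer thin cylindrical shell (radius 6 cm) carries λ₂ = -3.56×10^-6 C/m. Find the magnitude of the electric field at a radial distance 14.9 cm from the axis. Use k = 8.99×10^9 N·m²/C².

5.22×10^5 V/m

By cylindrical symmetry E is radial; use a coaxial Gaussian cylinder of radius 14.9 cm and length L (r > 6 cm, enclosing both).
λ_enc = λ₁ + λ₂ = (-7.66e-7) + (-3.56×10^-6) = -4.326×10^-6 C/m.
By Gauss's law (flux through the curved wall only), E·2πrL = λ_enc L/ε₀.
E = 2k|λ_enc|/r = 2(8.99×10^9)(4.326×10^-6)/(0.149) = 5.22×10^5 N/C.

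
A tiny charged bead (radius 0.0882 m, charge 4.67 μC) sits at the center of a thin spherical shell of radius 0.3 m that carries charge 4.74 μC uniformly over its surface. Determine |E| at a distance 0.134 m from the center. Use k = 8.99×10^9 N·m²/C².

By spherical symmetry E is radial; choose a Gaussian sphere of radius r = 0.134 m (between the bodies, 0.0882 m < r < 0.3 m).
Only the inner charge is enclosed; the outer shell contributes nothing inside itself. Q_enc = 4.67 μC = 4.67×10^-6 C.
Gauss's law: E·4πr² = Q_enc/ε₀.
E = k|Q_enc|/r² = (8.99×10^9)(4.67×10^-6)/(0.134)² = 2.34×10^6 N/C.

|E| ≈ 2.34×10^6 V/m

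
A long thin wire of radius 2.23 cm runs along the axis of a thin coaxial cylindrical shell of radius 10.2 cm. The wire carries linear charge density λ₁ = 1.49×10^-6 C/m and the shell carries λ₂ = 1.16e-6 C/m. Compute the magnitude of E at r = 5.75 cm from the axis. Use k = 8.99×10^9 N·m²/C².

Coaxial Gaussian cylinder, radius r = 5.75 cm, length L (between the conductors, 2.23 cm < r < 10.2 cm).
Only the inner wire is enclosed; the outer shell contributes nothing inside itself. λ_enc = λ₁ = 1.49e-6 C/m.
By Gauss's law (flux through the curved wall only), E·2πrL = λ_enc L/ε₀.
E = 2k|λ_enc|/r = 2(8.99×10^9)(1.49e-6)/(0.0575) = 4.66e5 N/C.

E ≈ 4.66e5 N/C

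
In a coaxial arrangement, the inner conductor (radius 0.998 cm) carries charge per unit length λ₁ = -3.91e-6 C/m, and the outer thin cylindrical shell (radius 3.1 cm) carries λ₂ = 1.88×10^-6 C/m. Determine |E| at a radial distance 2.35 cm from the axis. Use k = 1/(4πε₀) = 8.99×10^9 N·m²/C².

Choose a coaxial cylinder of radius r = 2.35 cm (arbitrary length L) as the Gaussian surface (between the conductors, 0.998 cm < r < 3.1 cm).
Only the inner wire is enclosed; the outer shell contributes nothing inside itself. λ_enc = λ₁ = -3.91×10^-6 C/m.
Since E is radial and uniform over the curved surface, Φ = E·2πrL = Q_enc/ε₀ = λ_enc L/ε₀.
E = 2k|λ_enc|/r = 2(8.99×10^9)(3.91e-6)/(0.0235) = 2.99e6 N/C.

|E| ≈ 2.99×10^6 V/m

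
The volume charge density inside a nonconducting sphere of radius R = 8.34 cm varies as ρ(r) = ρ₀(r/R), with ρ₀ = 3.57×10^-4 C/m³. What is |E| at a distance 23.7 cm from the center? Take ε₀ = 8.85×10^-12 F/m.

Take a concentric spherical Gaussian surface of radius r = 23.7 cm (r > R, all charge enclosed).
Q_enc = 4π ∫₀^R ρ₀(r'/R)^1 r'² dr' = 4πρ₀R³/4 = 6.506e-7 C.
By Gauss's law, ∮E·dA = E·4πr² = Q_enc/ε₀.
E = |Q_enc|/(4πε₀r²) = (6.506×10^-7)/(4π·8.85×10^-12·(0.237)²) = 1.04×10^5 N/C.

E = 1.04e5 N/C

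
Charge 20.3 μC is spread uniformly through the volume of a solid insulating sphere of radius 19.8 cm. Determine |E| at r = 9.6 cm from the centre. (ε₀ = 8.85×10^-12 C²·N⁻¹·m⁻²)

Symmetry ⇒ E = E(r) r̂. Gaussian sphere of radius r = 9.6 cm (r < R).
For a uniform sphere the enclosed fraction is (r/R)³, so Q_enc = (20.3 μC)(0.096/0.198)³ = 2.314e-6 C.
By Gauss's law, ∮E·dA = E·4πr² = Q_enc/ε₀.
E = |Q_enc|/(4πε₀r²) = (2.314×10^-6)/(4π·8.85×10^-12·(0.096)²) = 2.26×10^6 N/C.

|E| = 2.26e6 N/C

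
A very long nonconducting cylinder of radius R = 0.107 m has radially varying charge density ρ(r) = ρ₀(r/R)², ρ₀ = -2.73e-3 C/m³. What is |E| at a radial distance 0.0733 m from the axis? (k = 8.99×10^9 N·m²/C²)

2.65e6 N/C

Choose a coaxial cylinder of radius r = 0.0733 m (arbitrary length L) as the Gaussian surface (r < R).
Integrating ρ over the cross-section to radius r: λ_enc = (2πρ₀/R²) ∫₀^r r'^3 dr' = 2πρ₀ r^4/(4·R²) = -1.081×10^-5 C/m.
Since E is radial and uniform over the curved surface, Φ = E·2πrL = Q_enc/ε₀ = λ_enc L/ε₀.
E = 2k|λ_enc|/r = 2(8.99×10^9)(1.081×10^-5)/(0.0733) = 2.65×10^6 N/C.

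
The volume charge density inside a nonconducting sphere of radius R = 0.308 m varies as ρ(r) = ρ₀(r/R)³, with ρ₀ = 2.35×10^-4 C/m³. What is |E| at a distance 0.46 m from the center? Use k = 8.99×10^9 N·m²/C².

Symmetry ⇒ E = E(r) r̂. Gaussian sphere of radius r = 0.46 m (r > R, all charge enclosed).
Q_enc = 4π ∫₀^R ρ₀(r'/R)^3 r'² dr' = 4πρ₀R³/6 = 1.438×10^-5 C.
Since E is radial and uniform over the Gaussian sphere, Φ = E·4πr² = Q_enc/ε₀.
E = k|Q_enc|/r² = (8.99×10^9)(1.438×10^-5)/(0.46)² = 6.11×10^5 N/C.

|E| ≈ 6.11×10^5 V/m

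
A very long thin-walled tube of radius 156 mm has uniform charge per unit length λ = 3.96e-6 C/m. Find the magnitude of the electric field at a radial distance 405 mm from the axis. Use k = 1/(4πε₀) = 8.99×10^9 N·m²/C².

Choose a coaxial cylinder of radius r = 405 mm (arbitrary length L) as the Gaussian surface (r > 156 mm).
The full line charge is enclosed: λ_enc = 3.96×10^-6 C/m.
Since E is radial and uniform over the curved surface, Φ = E·2πrL = Q_enc/ε₀ = λ_enc L/ε₀.
E = 2k|λ_enc|/r = 2(8.99×10^9)(3.96×10^-6)/(0.405) = 1.76×10^5 N/C.

E = 1.76×10^5 N/C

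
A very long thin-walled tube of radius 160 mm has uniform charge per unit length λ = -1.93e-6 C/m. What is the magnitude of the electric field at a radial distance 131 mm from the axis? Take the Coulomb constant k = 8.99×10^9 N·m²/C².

E = 0 (no enclosed charge)

Take a coaxial cylindrical Gaussian surface of radius r = 131 mm and length L (r < 160 mm, inside the shell).
All the surface charge lies outside this cylinder: Q_enc = 0, hence E = 0.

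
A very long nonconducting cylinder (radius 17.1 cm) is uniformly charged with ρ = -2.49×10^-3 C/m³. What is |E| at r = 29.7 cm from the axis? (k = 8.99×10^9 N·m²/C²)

Coaxial Gaussian cylinder, radius r = 29.7 cm, length L (r > 17.1 cm, full cross-section enclosed).
λ_enc = ρ·πR² = (-2.49×10^-3)π(0.171)² = -2.287×10^-4 C/m.
Since E is radial and uniform over the curved surface, Φ = E·2πrL = Q_enc/ε₀ = λ_enc L/ε₀.
E = 2k|λ_enc|/r = 2(8.99×10^9)(2.287e-4)/(0.297) = 1.38×10^7 N/C.

E ≈ 1.38e7 V/m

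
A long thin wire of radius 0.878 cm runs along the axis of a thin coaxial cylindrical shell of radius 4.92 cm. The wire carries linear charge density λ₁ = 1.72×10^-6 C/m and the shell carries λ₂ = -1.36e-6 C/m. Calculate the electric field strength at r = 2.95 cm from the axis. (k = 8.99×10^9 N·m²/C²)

E ≈ 1.05e6 N/C

By cylindrical symmetry E is radial; use a coaxial Gaussian cylinder of radius 2.95 cm and length L (between the conductors, 0.878 cm < r < 4.92 cm).
The shell at 4.92 cm lies outside the Gaussian surface, so λ_enc = λ₁ = 1.72×10^-6 C/m.
Since E is radial and uniform over the curved surface, Φ = E·2πrL = Q_enc/ε₀ = λ_enc L/ε₀.
E = 2k|λ_enc|/r = 2(8.99×10^9)(1.72×10^-6)/(0.0295) = 1.05×10^6 N/C.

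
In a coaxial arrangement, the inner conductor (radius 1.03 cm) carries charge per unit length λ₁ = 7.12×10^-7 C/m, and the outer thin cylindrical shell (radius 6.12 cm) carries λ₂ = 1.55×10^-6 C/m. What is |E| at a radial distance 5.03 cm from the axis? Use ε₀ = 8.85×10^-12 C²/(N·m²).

2.55e5 N/C

Coaxial Gaussian cylinder, radius r = 5.03 cm, length L (between the conductors, 1.03 cm < r < 6.12 cm).
Only the inner wire is enclosed; the outer shell contributes nothing inside itself. λ_enc = λ₁ = 7.12×10^-7 C/m.
By Gauss's law (flux through the curved wall only), E·2πrL = λ_enc L/ε₀.
E = |λ_enc|/(2πε₀r) = (7.12e-7)/(2π·8.85×10^-12·0.0503) = 2.55×10^5 N/C.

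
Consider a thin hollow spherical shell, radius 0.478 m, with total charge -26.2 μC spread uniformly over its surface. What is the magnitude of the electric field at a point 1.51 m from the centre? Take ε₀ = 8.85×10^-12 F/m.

E ≈ 1.03e5 N/C

Use a concentric Gaussian sphere at r = 1.51 m (r > 0.478 m).
The entire shell is enclosed: Q_enc = -2.62×10^-5 C.
By Gauss's law, ∮E·dA = E·4πr² = Q_enc/ε₀.
E = |Q_enc|/(4πε₀r²) = (2.62×10^-5)/(4π·8.85×10^-12·(1.51)²) = 1.03×10^5 N/C.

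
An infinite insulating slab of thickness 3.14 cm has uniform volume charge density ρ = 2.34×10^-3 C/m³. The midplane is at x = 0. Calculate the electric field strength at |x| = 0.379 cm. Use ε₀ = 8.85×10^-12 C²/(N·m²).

E = 1.00e6 V/m

By symmetry E is perpendicular to the slab. A Gaussian pillbox from −0.379 cm to +0.379 cm (face area A) lies entirely within the slab.
Q_enc = ρ·(2x)·A and flux = 2EA, so 2EA = 2ρxA/ε₀ ⇒ E = |ρ|x/ε₀.
E = (2.34×10^-3)(0.00379)/(8.85×10^-12) = 1.00×10^6 N/C.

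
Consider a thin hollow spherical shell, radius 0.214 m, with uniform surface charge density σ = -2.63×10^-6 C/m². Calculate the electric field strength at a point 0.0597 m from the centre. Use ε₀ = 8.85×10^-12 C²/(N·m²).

Take a concentric spherical Gaussian surface of radius r = 0.0597 m (inside the shell, r < 0.214 m).
No charge lies within this surface, so Q_enc = 0 and Gauss's law gives E·4πr² = 0 ⇒ E = 0.

|E| = 0 N/C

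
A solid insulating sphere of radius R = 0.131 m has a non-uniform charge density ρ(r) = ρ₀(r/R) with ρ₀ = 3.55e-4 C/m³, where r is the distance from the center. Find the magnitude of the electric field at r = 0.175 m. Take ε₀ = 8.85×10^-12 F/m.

E = 7.36e5 V/m

Symmetry ⇒ E = E(r) r̂. Gaussian sphere of radius r = 0.175 m (r > R, all charge enclosed).
Q_enc = 4π ∫₀^R ρ₀(r'/R)^1 r'² dr' = 4πρ₀R³/4 = 2.507×10^-6 C.
Applying ∮E·dA = Q_enc/ε₀ with Φ = E(4πr²):
E = |Q_enc|/(4πε₀r²) = (2.507e-6)/(4π·8.85×10^-12·(0.175)²) = 7.36e5 N/C.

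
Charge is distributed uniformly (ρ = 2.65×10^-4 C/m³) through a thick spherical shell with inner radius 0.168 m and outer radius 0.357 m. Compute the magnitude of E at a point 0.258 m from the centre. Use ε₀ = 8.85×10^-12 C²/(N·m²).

E ≈ 1.86×10^6 N/C

Symmetry ⇒ E = E(r) r̂. Gaussian sphere of radius r = 0.258 m (within the shell material, 0.168 m < r < 0.357 m).
Enclosed charge is the volume from a to r: Q_enc = (4π/3)ρ(r³ − a³) = 1.38×10^-5 C.
Applying ∮E·dA = Q_enc/ε₀ with Φ = E(4πr²):
E = |Q_enc|/(4πε₀r²) = (1.38e-5)/(4π·8.85×10^-12·(0.258)²) = 1.86×10^6 N/C.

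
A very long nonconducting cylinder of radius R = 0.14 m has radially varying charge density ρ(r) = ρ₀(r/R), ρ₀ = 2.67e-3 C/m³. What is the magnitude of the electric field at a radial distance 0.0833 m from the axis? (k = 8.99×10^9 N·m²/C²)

Coaxial Gaussian cylinder, radius r = 0.0833 m, length L (r < R).
Integrating ρ over the cross-section to radius r: λ_enc = (2πρ₀/R) ∫₀^r r'^2 dr' = 2πρ₀ r^3/(3·R) = 2.309e-5 C/m.
By Gauss's law (flux through the curved wall only), E·2πrL = λ_enc L/ε₀.
E = 2k|λ_enc|/r = 2(8.99×10^9)(2.309e-5)/(0.0833) = 4.98×10^6 N/C.

4.98×10^6 N/C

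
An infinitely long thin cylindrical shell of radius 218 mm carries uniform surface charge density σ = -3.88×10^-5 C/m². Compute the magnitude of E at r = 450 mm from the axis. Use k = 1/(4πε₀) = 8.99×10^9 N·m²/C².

E = 2.12×10^6 V/m

Coaxial Gaussian cylinder, radius r = 450 mm, length L (r > 218 mm).
The whole shell is enclosed: λ_enc = σ·2πR = (-3.88e-5)·2π·(0.218) = -5.315×10^-5 C/m.
Since E is radial and uniform over the curved surface, Φ = E·2πrL = Q_enc/ε₀ = λ_enc L/ε₀.
E = 2k|λ_enc|/r = 2(8.99×10^9)(5.315×10^-5)/(0.45) = 2.12×10^6 N/C.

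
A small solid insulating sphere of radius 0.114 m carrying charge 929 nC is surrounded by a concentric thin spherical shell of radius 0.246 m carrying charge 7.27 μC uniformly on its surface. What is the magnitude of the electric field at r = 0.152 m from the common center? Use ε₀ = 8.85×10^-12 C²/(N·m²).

Use a concentric Gaussian sphere at r = 0.152 m (between the bodies, 0.114 m < r < 0.246 m).
The shell at 0.246 m lies outside the Gaussian surface, so Q_enc = 929 nC = 9.29×10^-7 C.
Since E is radial and uniform over the Gaussian sphere, Φ = E·4πr² = Q_enc/ε₀.
E = |Q_enc|/(4πε₀r²) = (9.29×10^-7)/(4π·8.85×10^-12·(0.152)²) = 3.62×10^5 N/C.

3.62×10^5 V/m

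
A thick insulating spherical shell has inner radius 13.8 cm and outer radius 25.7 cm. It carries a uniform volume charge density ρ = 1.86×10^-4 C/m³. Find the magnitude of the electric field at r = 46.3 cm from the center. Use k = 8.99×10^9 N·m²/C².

Take a concentric spherical Gaussian surface of radius r = 46.3 cm (r > 25.7 cm, enclosing the whole shell).
Q_enc = ρ·(4π/3)(b³ − a³) = (1.86×10^-4)·(4π/3)·((0.257)³ − (0.138)³) = 1.118e-5 C.
By Gauss's law, ∮E·dA = E·4πr² = Q_enc/ε₀.
E = k|Q_enc|/r² = (8.99×10^9)(1.118×10^-5)/(0.463)² = 4.69×10^5 N/C.

|E| ≈ 4.69×10^5 N/C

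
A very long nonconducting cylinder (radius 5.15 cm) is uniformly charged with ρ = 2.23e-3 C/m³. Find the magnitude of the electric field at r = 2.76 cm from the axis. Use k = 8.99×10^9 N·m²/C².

Take a coaxial cylindrical Gaussian surface of radius r = 2.76 cm and length L (r < R).
Enclosed charge per unit length: λ_enc = ρ·πr² = (2.23e-3)π(0.0276)² = 5.337×10^-6 C/m.
By Gauss's law (flux through the curved wall only), E·2πrL = λ_enc L/ε₀.
E = 2k|λ_enc|/r = 2(8.99×10^9)(5.337e-6)/(0.0276) = 3.48e6 N/C.

|E| ≈ 3.48×10^6 V/m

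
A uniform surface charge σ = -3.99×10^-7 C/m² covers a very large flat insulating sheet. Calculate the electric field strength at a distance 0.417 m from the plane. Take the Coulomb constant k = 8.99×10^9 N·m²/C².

E ≈ 2.25×10^4 N/C

The symmetry is planar: E is normal to the sheet and the same magnitude on both sides. Take a pillbox straddling the sheet with end-cap area A.
Flux Φ = 2EA and Q_enc = σA, so 2EA = σA/ε₀ ⇒ E = |σ|/(2ε₀), independent of distance.
E = 2πk|σ| = 2π(8.99×10^9)(3.99e-7) = 2.25×10^4 N/C.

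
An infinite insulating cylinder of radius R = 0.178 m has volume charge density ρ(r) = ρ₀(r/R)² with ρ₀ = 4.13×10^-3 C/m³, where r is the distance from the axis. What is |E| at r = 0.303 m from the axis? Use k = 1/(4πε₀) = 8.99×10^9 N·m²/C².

|E| ≈ 1.22×10^7 V/m

Choose a coaxial cylinder of radius r = 0.303 m (arbitrary length L) as the Gaussian surface (r > R, full charge per length enclosed).
λ_enc = 2π ∫₀^R ρ₀(r'/R)^2 r' dr' = 2πρ₀R²/4 = 2.055×10^-4 C/m.
By Gauss's law (flux through the curved wall only), E·2πrL = λ_enc L/ε₀.
E = 2k|λ_enc|/r = 2(8.99×10^9)(2.055×10^-4)/(0.303) = 1.22e7 N/C.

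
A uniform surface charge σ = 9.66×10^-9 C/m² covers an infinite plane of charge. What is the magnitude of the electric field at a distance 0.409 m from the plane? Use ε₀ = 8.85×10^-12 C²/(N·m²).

The symmetry is planar: E is normal to the sheet and the same magnitude on both sides. Take a pillbox straddling the sheet with end-cap area A.
Only the two end caps contribute flux: Φ = 2EA. With Q_enc = σA, Gauss's law gives E = |σ|/(2ε₀).
E = |σ|/(2ε₀) = (9.66×10^-9)/(2·8.85×10^-12) = 546 N/C.

|E| ≈ 546 N/C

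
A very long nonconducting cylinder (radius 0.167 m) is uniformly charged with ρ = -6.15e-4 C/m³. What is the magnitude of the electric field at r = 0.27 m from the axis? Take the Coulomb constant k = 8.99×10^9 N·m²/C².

|E| = 3.59×10^6 N/C

Choose a coaxial cylinder of radius r = 0.27 m (arbitrary length L) as the Gaussian surface (r > 0.167 m, full cross-section enclosed).
λ_enc = ρ·πR² = (-6.15×10^-4)π(0.167)² = -5.388e-5 C/m.
Applying ∮E·dA = Q_enc/ε₀ with the end caps contributing no flux:
E = 2k|λ_enc|/r = 2(8.99×10^9)(5.388×10^-5)/(0.27) = 3.59×10^6 N/C.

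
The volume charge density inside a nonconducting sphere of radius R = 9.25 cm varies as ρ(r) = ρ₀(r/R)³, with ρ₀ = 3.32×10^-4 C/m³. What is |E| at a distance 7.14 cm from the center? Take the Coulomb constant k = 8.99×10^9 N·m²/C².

2.05e5 V/m

By spherical symmetry E is radial; choose a Gaussian sphere of radius r = 7.14 cm (r < R).
Integrate the density: Q_enc = 4π ∫₀^r ρ₀(r'/R)^3 r'² dr' = 4πρ₀ r^6/(6·R³) = 1.164×10^-7 C.
Gauss's law: E·4πr² = Q_enc/ε₀.
E = k|Q_enc|/r² = (8.99×10^9)(1.164e-7)/(0.0714)² = 2.05e5 N/C.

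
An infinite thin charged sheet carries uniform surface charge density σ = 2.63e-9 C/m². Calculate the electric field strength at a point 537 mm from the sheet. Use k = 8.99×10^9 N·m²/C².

The symmetry is planar: E is normal to the sheet and the same magnitude on both sides. Take a pillbox straddling the sheet with end-cap area A.
Flux Φ = 2EA and Q_enc = σA, so 2EA = σA/ε₀ ⇒ E = |σ|/(2ε₀), independent of distance.
E = 2πk|σ| = 2π(8.99×10^9)(2.63×10^-9) = 149 N/C.

149 N/C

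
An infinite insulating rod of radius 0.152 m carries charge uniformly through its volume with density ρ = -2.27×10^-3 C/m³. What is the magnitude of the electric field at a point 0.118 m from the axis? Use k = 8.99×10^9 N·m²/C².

Take a coaxial cylindrical Gaussian surface of radius r = 0.118 m and length L (r < R).
Charge inside radius r per length L is ρ·πr²·L, so λ_enc = ρπr² = -9.93×10^-5 C/m.
Applying ∮E·dA = Q_enc/ε₀ with the end caps contributing no flux:
E = 2k|λ_enc|/r = 2(8.99×10^9)(9.93×10^-5)/(0.118) = 1.51×10^7 N/C.

|E| = 1.51×10^7 N/C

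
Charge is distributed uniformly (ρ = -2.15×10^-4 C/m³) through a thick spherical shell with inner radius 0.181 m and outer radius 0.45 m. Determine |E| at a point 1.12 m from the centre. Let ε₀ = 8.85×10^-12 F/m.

|E| ≈ 5.50e5 V/m

By spherical symmetry E is radial; choose a Gaussian sphere of radius r = 1.12 m (r > 0.45 m, enclosing the whole shell).
Q_enc = ρ·(4π/3)(b³ − a³) = (-2.15e-4)·(4π/3)·((0.45)³ − (0.181)³) = -7.673e-5 C.
Applying ∮E·dA = Q_enc/ε₀ with Φ = E(4πr²):
E = |Q_enc|/(4πε₀r²) = (7.673e-5)/(4π·8.85×10^-12·(1.12)²) = 5.50×10^5 N/C.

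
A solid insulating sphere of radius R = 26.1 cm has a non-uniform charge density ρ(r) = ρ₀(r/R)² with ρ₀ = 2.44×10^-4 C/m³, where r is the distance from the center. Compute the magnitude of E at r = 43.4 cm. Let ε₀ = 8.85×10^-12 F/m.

|E| = 5.20×10^5 N/C

Take a concentric spherical Gaussian surface of radius r = 43.4 cm (r > R, all charge enclosed).
Q_enc = 4π ∫₀^R ρ₀(r'/R)^2 r'² dr' = 4πρ₀R³/5 = 1.09e-5 C.
Since E is radial and uniform over the Gaussian sphere, Φ = E·4πr² = Q_enc/ε₀.
E = |Q_enc|/(4πε₀r²) = (1.09×10^-5)/(4π·8.85×10^-12·(0.434)²) = 5.20e5 N/C.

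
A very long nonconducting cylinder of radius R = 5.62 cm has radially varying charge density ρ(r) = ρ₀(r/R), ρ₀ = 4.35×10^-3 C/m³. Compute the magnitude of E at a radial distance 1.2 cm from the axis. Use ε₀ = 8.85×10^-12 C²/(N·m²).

4.20×10^5 N/C

Coaxial Gaussian cylinder, radius r = 1.2 cm, length L (r < R).
Integrating ρ over the cross-section to radius r: λ_enc = (2πρ₀/R) ∫₀^r r'^2 dr' = 2πρ₀ r^3/(3·R) = 2.801e-7 C/m.
Since E is radial and uniform over the curved surface, Φ = E·2πrL = Q_enc/ε₀ = λ_enc L/ε₀.
E = |λ_enc|/(2πε₀r) = (2.801×10^-7)/(2π·8.85×10^-12·0.012) = 4.20×10^5 N/C.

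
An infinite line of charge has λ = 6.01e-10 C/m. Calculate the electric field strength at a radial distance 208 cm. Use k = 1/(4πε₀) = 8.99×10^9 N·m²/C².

By cylindrical symmetry E is radial; use a coaxial Gaussian cylinder of radius 208 cm and length L.
Q_enc = λL, so λ_enc = 6.01×10^-10 C/m.
By Gauss's law (flux through the curved wall only), E·2πrL = λ_enc L/ε₀.
E = 2k|λ_enc|/r = 2(8.99×10^9)(6.01e-10)/(2.08) = 5.2 N/C.

E ≈ 5.2 N/C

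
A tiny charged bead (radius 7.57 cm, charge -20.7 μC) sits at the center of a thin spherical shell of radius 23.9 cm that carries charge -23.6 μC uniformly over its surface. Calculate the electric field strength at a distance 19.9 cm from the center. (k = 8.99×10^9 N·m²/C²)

4.70e6 V/m

Take a concentric spherical Gaussian surface of radius r = 19.9 cm (between the bodies, 7.57 cm < r < 23.9 cm).
The shell at 23.9 cm lies outside the Gaussian surface, so Q_enc = -20.7 μC = -2.07×10^-5 C.
By Gauss's law, ∮E·dA = E·4πr² = Q_enc/ε₀.
E = k|Q_enc|/r² = (8.99×10^9)(2.07×10^-5)/(0.199)² = 4.70×10^6 N/C.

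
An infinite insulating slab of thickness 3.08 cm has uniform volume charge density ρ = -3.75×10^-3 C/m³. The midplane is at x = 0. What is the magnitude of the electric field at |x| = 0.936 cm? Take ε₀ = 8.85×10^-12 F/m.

By symmetry E is perpendicular to the slab. A Gaussian pillbox from −0.936 cm to +0.936 cm (face area A) lies entirely within the slab.
Q_enc = ρ·(2x)·A and flux = 2EA, so 2EA = 2ρxA/ε₀ ⇒ E = |ρ|x/ε₀.
E = (3.75e-3)(0.00936)/(8.85×10^-12) = 3.97e6 N/C.

E = 3.97e6 N/C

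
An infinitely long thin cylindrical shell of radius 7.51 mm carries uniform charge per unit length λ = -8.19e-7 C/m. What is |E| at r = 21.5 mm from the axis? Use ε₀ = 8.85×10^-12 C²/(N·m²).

6.85×10^5 V/m

Coaxial Gaussian cylinder, radius r = 21.5 mm, length L (r > 7.51 mm).
The full line charge is enclosed: λ_enc = -8.19×10^-7 C/m.
Gauss's law: E·2πrL = λ_enc L/ε₀.
E = |λ_enc|/(2πε₀r) = (8.19×10^-7)/(2π·8.85×10^-12·0.0215) = 6.85×10^5 N/C.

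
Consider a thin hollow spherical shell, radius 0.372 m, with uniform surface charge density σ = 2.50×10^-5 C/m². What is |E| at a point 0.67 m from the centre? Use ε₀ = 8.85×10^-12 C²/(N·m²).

|E| = 8.71×10^5 V/m

Use a concentric Gaussian sphere at r = 0.67 m (r > 0.372 m).
The entire shell is enclosed: Q_enc = σ·4πR² = (2.50×10^-5)·4π·(0.372)² = 4.347e-5 C.
Since E is radial and uniform over the Gaussian sphere, Φ = E·4πr² = Q_enc/ε₀.
E = |Q_enc|/(4πε₀r²) = (4.347×10^-5)/(4π·8.85×10^-12·(0.67)²) = 8.71×10^5 N/C.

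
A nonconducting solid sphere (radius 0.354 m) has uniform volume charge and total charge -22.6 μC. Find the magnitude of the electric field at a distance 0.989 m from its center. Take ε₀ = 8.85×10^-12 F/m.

|E| = 2.08×10^5 N/C

Take a concentric spherical Gaussian surface of radius r = 0.989 m (r > R, so the entire charge is enclosed).
Q_enc = -22.6 μC = -2.26×10^-5 C.
Since E is radial and uniform over the Gaussian sphere, Φ = E·4πr² = Q_enc/ε₀.
E = |Q_enc|/(4πε₀r²) = (2.26×10^-5)/(4π·8.85×10^-12·(0.989)²) = 2.08e5 N/C.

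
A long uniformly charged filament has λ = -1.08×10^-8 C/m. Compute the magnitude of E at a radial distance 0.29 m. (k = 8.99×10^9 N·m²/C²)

Choose a coaxial cylinder of radius r = 0.29 m (arbitrary length L) as the Gaussian surface.
Q_enc = λL, so λ_enc = -1.08×10^-8 C/m.
Applying ∮E·dA = Q_enc/ε₀ with the end caps contributing no flux:
E = 2k|λ_enc|/r = 2(8.99×10^9)(1.08×10^-8)/(0.29) = 670 N/C.

|E| = 670 N/C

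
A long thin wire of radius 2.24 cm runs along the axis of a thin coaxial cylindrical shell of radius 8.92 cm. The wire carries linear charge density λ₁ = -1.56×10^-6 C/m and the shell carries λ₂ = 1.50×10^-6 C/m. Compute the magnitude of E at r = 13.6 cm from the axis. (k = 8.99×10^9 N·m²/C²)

|E| = 7.93e3 N/C

Take a coaxial cylindrical Gaussian surface of radius r = 13.6 cm and length L (r > 8.92 cm, enclosing both).
λ_enc = λ₁ + λ₂ = (-1.56e-6) + (1.50×10^-6) = -6.00×10^-8 C/m.
Applying ∮E·dA = Q_enc/ε₀ with the end caps contributing no flux:
E = 2k|λ_enc|/r = 2(8.99×10^9)(6.00×10^-8)/(0.136) = 7.93×10^3 N/C.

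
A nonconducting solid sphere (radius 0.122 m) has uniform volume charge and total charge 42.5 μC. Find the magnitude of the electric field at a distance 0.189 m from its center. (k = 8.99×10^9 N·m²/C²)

E = 1.07×10^7 V/m

Use a concentric Gaussian sphere at r = 0.189 m (r > R, so the entire charge is enclosed).
Q_enc = 42.5 μC = 4.25×10^-5 C.
Gauss's law: E·4πr² = Q_enc/ε₀.
E = k|Q_enc|/r² = (8.99×10^9)(4.25×10^-5)/(0.189)² = 1.07×10^7 N/C.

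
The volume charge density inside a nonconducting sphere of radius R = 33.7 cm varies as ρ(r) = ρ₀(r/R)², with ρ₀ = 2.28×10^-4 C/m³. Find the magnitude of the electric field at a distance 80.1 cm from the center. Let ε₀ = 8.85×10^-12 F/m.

|E| ≈ 3.07×10^5 V/m

Symmetry ⇒ E = E(r) r̂. Gaussian sphere of radius r = 80.1 cm (r > R, all charge enclosed).
Q_enc = 4π ∫₀^R ρ₀(r'/R)^2 r'² dr' = 4πρ₀R³/5 = 2.193×10^-5 C.
Since E is radial and uniform over the Gaussian sphere, Φ = E·4πr² = Q_enc/ε₀.
E = |Q_enc|/(4πε₀r²) = (2.193×10^-5)/(4π·8.85×10^-12·(0.801)²) = 3.07×10^5 N/C.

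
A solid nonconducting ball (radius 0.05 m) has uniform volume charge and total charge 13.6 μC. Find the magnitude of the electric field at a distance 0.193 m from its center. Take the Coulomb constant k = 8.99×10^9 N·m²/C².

Symmetry ⇒ E = E(r) r̂. Gaussian sphere of radius r = 0.193 m (r > R, so the entire charge is enclosed).
Q_enc = 13.6 μC = 1.36e-5 C.
Gauss's law: E·4πr² = Q_enc/ε₀.
E = k|Q_enc|/r² = (8.99×10^9)(1.36×10^-5)/(0.193)² = 3.28e6 N/C.

|E| = 3.28×10^6 V/m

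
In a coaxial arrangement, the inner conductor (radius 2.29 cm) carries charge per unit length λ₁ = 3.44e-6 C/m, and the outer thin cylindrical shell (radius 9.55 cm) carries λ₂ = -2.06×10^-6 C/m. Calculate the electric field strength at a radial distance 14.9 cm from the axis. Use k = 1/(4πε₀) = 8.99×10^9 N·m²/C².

Choose a coaxial cylinder of radius r = 14.9 cm (arbitrary length L) as the Gaussian surface (r > 9.55 cm, enclosing both).
λ_enc = λ₁ + λ₂ = (3.44e-6) + (-2.06×10^-6) = 1.38×10^-6 C/m.
By Gauss's law (flux through the curved wall only), E·2πrL = λ_enc L/ε₀.
E = 2k|λ_enc|/r = 2(8.99×10^9)(1.38×10^-6)/(0.149) = 1.67e5 N/C.

E = 1.67×10^5 N/C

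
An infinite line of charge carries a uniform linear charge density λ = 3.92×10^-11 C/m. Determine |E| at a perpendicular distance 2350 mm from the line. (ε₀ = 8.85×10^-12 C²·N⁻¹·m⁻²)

Coaxial Gaussian cylinder, radius r = 2350 mm, length L.
Q_enc = λL, so λ_enc = 3.92×10^-11 C/m.
Gauss's law: E·2πrL = λ_enc L/ε₀.
E = |λ_enc|/(2πε₀r) = (3.92×10^-11)/(2π·8.85×10^-12·2.35) = 0.3 N/C.

E = 0.3 V/m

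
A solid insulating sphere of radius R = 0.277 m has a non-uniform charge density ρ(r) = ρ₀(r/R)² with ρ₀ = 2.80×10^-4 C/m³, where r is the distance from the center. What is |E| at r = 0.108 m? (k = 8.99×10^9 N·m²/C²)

By spherical symmetry E is radial; choose a Gaussian sphere of radius r = 0.108 m (r < R).
Integrate the density: Q_enc = 4π ∫₀^r ρ₀(r'/R)^2 r'² dr' = 4πρ₀ r^5/(5·R²) = 1.348e-7 C.
By Gauss's law, ∮E·dA = E·4πr² = Q_enc/ε₀.
E = k|Q_enc|/r² = (8.99×10^9)(1.348e-7)/(0.108)² = 1.04e5 N/C.

E = 1.04e5 V/m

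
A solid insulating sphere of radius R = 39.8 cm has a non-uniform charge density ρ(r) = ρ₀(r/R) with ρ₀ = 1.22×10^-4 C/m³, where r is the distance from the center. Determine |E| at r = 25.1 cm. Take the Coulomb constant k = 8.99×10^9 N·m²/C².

E = 5.45×10^5 V/m

Use a concentric Gaussian sphere at r = 25.1 cm (r < R).
Q_enc = ∫₀^r ρ(r')·4πr'² dr' = (4πρ₀/R) ∫₀^r r'^3 dr' = 4πρ₀ r^4/(4·R) = 3.822×10^-6 C.
Since E is radial and uniform over the Gaussian sphere, Φ = E·4πr² = Q_enc/ε₀.
E = k|Q_enc|/r² = (8.99×10^9)(3.822e-6)/(0.251)² = 5.45e5 N/C.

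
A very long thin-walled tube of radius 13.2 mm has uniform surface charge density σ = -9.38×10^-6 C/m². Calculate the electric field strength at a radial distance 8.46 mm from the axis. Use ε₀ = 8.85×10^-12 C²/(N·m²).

Coaxial Gaussian cylinder, radius r = 8.46 mm, length L (r < 13.2 mm, inside the shell).
No charge is enclosed, so Gauss's law gives E·2πrL = 0 ⇒ E = 0.

E = 0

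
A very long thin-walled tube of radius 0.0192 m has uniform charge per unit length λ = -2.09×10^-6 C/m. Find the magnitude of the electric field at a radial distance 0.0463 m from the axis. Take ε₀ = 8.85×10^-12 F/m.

|E| ≈ 8.12×10^5 V/m

Take a coaxial cylindrical Gaussian surface of radius r = 0.0463 m and length L (r > 0.0192 m).
The full line charge is enclosed: λ_enc = -2.09×10^-6 C/m.
Applying ∮E·dA = Q_enc/ε₀ with the end caps contributing no flux:
E = |λ_enc|/(2πε₀r) = (2.09×10^-6)/(2π·8.85×10^-12·0.0463) = 8.12×10^5 N/C.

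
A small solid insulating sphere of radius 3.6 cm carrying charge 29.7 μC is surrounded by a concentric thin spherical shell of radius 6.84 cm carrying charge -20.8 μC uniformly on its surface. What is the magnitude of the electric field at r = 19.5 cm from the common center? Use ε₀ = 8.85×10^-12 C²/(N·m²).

By spherical symmetry E is radial; choose a Gaussian sphere of radius r = 19.5 cm (r > 6.84 cm, enclosing both).
Q_enc = (29.7 μC) + (-20.8 μC) = 8.90×10^-6 C.
By Gauss's law, ∮E·dA = E·4πr² = Q_enc/ε₀.
E = |Q_enc|/(4πε₀r²) = (8.90×10^-6)/(4π·8.85×10^-12·(0.195)²) = 2.10e6 N/C.

E ≈ 2.10×10^6 N/C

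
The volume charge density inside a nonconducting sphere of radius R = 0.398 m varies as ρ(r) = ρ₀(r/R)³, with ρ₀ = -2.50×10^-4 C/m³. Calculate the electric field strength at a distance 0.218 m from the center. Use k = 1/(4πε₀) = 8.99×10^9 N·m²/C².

By spherical symmetry E is radial; choose a Gaussian sphere of radius r = 0.218 m (r < R).
Q_enc = ∫₀^r ρ(r')·4πr'² dr' = (4πρ₀/R³) ∫₀^r r'^5 dr' = 4πρ₀ r^6/(6·R³) = -8.914e-7 C.
Gauss's law: E·4πr² = Q_enc/ε₀.
E = k|Q_enc|/r² = (8.99×10^9)(8.914e-7)/(0.218)² = 1.69×10^5 N/C.

1.69×10^5 N/C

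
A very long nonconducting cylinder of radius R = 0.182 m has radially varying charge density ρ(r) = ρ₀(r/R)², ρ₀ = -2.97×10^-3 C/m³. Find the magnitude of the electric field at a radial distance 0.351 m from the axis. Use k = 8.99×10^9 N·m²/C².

By cylindrical symmetry E is radial; use a coaxial Gaussian cylinder of radius 0.351 m and length L (r > R, full charge per length enclosed).
λ_enc = 2π ∫₀^R ρ₀(r'/R)^2 r' dr' = 2πρ₀R²/4 = -1.545e-4 C/m.
Applying ∮E·dA = Q_enc/ε₀ with the end caps contributing no flux:
E = 2k|λ_enc|/r = 2(8.99×10^9)(1.545×10^-4)/(0.351) = 7.92×10^6 N/C.

|E| = 7.92e6 V/m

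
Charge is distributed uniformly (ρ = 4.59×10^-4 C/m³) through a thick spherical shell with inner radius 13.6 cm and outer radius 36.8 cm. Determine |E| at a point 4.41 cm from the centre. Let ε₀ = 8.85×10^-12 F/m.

Take a concentric spherical Gaussian surface of radius r = 4.41 cm (r < 13.6 cm, inside the empty cavity).
Q_enc = 0 (all charge lies at larger r); Gauss's law gives E = 0.

E = 0 (no enclosed charge)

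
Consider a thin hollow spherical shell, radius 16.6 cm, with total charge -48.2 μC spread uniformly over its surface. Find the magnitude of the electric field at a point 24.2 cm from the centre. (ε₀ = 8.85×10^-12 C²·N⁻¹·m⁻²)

E = 7.40×10^6 V/m

Take a concentric spherical Gaussian surface of radius r = 24.2 cm (r > 16.6 cm).
The entire shell is enclosed: Q_enc = -4.82×10^-5 C.
Gauss's law: E·4πr² = Q_enc/ε₀.
E = |Q_enc|/(4πε₀r²) = (4.82×10^-5)/(4π·8.85×10^-12·(0.242)²) = 7.40×10^6 N/C.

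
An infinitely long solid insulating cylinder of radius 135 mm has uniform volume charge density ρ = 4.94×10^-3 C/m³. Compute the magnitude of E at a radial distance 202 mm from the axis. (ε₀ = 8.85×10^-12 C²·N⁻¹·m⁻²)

Coaxial Gaussian cylinder, radius r = 202 mm, length L (r > 135 mm, full cross-section enclosed).
λ_enc = ρ·πR² = (4.94e-3)π(0.135)² = 2.828×10^-4 C/m.
Applying ∮E·dA = Q_enc/ε₀ with the end caps contributing no flux:
E = |λ_enc|/(2πε₀r) = (2.828×10^-4)/(2π·8.85×10^-12·0.202) = 2.52×10^7 N/C.

|E| = 2.52×10^7 N/C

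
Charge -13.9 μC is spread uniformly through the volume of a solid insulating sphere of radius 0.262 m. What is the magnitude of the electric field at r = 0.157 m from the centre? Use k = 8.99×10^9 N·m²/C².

|E| = 1.09e6 N/C

By spherical symmetry E is radial; choose a Gaussian sphere of radius r = 0.157 m (r < R).
Only the charge within r is enclosed: Q_enc = Q·(r/R)³ = (-13.9 μC)·(0.157 m/0.262 m)³ = -2.991×10^-6 C.
Since E is radial and uniform over the Gaussian sphere, Φ = E·4πr² = Q_enc/ε₀.
E = k|Q_enc|/r² = (8.99×10^9)(2.991e-6)/(0.157)² = 1.09e6 N/C.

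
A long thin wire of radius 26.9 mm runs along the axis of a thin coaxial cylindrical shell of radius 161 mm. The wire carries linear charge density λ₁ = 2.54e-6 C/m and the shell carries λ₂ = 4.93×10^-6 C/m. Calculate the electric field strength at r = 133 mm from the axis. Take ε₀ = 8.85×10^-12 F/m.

By cylindrical symmetry E is radial; use a coaxial Gaussian cylinder of radius 133 mm and length L (between the conductors, 26.9 mm < r < 161 mm).
Only the inner wire is enclosed; the outer shell contributes nothing inside itself. λ_enc = λ₁ = 2.54×10^-6 C/m.
Applying ∮E·dA = Q_enc/ε₀ with the end caps contributing no flux:
E = |λ_enc|/(2πε₀r) = (2.54×10^-6)/(2π·8.85×10^-12·0.133) = 3.43e5 N/C.

E = 3.43×10^5 V/m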